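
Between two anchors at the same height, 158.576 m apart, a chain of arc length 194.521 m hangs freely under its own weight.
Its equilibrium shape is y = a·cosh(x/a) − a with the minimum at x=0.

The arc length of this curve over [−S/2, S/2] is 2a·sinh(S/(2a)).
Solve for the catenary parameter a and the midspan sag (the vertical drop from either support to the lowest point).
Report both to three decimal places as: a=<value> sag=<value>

a=70.188 sag=49.753

seed: a₀ = √(S³/(24(L−S))) = √(158.576³/(24·35.945)) = 67.987852
iter 1: u=1.166208  f(a)=+2.525e+00  f'(a)=-1.208e+00  a ← 67.987852 − (+2.525e+00/-1.208e+00) = 70.077447
iter 2: u=1.131434  f(a)=+1.211e-01  f'(a)=-1.095e+00  a ← 70.077447 − (+1.211e-01/-1.095e+00) = 70.188027
iter 3: u=1.129651  f(a)=+3.095e-04  f'(a)=-1.089e+00  a ← 70.188027 − (+3.095e-04/-1.089e+00) = 70.188311
iter 4: u=1.129647  f(a)=+2.033e-09  f'(a)=-1.089e+00  a ← 70.188311 − (+2.033e-09/-1.089e+00) = 70.188311
iter 5: u=1.129647  f(a)=+0.000e+00  f'(a)=-1.089e+00  a ← 70.188311 − (+0.000e+00/-1.089e+00) = 70.188311
converged: |Δa| < 1e-12 after 5 iterations
sag = a·(cosh(S/(2a)) − 1) = 70.188311·(cosh(1.129647) − 1) = 49.753357
T_max/T_min = cosh(S/(2a)) = 1.708855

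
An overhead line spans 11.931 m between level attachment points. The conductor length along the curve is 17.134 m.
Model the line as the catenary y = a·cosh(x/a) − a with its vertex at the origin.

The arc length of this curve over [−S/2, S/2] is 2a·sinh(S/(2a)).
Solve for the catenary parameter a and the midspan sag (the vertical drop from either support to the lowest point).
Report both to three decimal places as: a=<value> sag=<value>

seed: a₀ = √(S³/(24(L−S))) = √(11.931³/(24·5.203)) = 3.687931
iter 1: u=1.617574  f(a)=+7.247e-01  f'(a)=-3.632e+00  a ← 3.687931 − (+7.247e-01/-3.632e+00) = 3.887437
iter 2: u=1.534559  f(a)=+6.296e-02  f'(a)=-3.026e+00  a ← 3.887437 − (+6.296e-02/-3.026e+00) = 3.908241
iter 3: u=1.526390  f(a)=+5.751e-04  f'(a)=-2.971e+00  a ← 3.908241 − (+5.751e-04/-2.971e+00) = 3.908434
iter 4: u=1.526314  f(a)=+4.896e-08  f'(a)=-2.971e+00  a ← 3.908434 − (+4.896e-08/-2.971e+00) = 3.908434
iter 5: u=1.526314  f(a)=+3.553e-15  f'(a)=-2.971e+00  a ← 3.908434 − (+3.553e-15/-2.971e+00) = 3.908434
converged: |Δa| < 1e-12 after 5 iterations
sag = a·(cosh(S/(2a)) − 1) = 3.908434·(cosh(1.526314) − 1) = 5.508006
T_max/T_min = cosh(S/(2a)) = 2.409261

a=3.908 sag=5.508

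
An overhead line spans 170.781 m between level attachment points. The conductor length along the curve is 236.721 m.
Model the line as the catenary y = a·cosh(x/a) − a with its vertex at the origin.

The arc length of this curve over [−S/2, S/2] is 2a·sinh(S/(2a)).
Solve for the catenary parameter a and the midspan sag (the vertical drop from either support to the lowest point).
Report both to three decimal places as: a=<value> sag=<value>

a=59.100 sag=73.195

seed: a₀ = √(S³/(24(L−S))) = √(170.781³/(24·65.940)) = 56.102115
iter 1: u=1.522055  f(a)=+8.073e+00  f'(a)=-2.942e+00  a ← 56.102115 − (+8.073e+00/-2.942e+00) = 58.845905
iter 2: u=1.451087  f(a)=+6.300e-01  f'(a)=-2.499e+00  a ← 58.845905 − (+6.300e-01/-2.499e+00) = 59.097977
iter 3: u=1.444897  f(a)=+4.555e-03  f'(a)=-2.463e+00  a ← 59.097977 − (+4.555e-03/-2.463e+00) = 59.099826
iter 4: u=1.444852  f(a)=+2.419e-07  f'(a)=-2.463e+00  a ← 59.099826 − (+2.419e-07/-2.463e+00) = 59.099827
iter 5: u=1.444852  f(a)=-5.684e-14  f'(a)=-2.463e+00  a ← 59.099827 − (-5.684e-14/-2.463e+00) = 59.099827
converged: |Δa| < 1e-12 after 5 iterations
sag = a·(cosh(S/(2a)) − 1) = 59.099827·(cosh(1.444852) − 1) = 73.195288
T_max/T_min = cosh(S/(2a)) = 2.238503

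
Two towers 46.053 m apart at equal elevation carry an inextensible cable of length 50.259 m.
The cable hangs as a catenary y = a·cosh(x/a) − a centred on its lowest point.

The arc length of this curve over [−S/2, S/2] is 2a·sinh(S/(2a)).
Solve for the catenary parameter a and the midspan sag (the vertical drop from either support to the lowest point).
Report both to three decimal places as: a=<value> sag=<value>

seed: a₀ = √(S³/(24(L−S))) = √(46.053³/(24·4.206)) = 31.106177
iter 1: u=0.740255  f(a)=+1.168e-01  f'(a)=-2.855e-01  a ← 31.106177 − (+1.168e-01/-2.855e-01) = 31.515067
iter 2: u=0.730651  f(a)=+2.342e-03  f'(a)=-2.742e-01  a ← 31.515067 − (+2.342e-03/-2.742e-01) = 31.523608
iter 3: u=0.730453  f(a)=+9.852e-07  f'(a)=-2.740e-01  a ← 31.523608 − (+9.852e-07/-2.740e-01) = 31.523612
iter 4: u=0.730452  f(a)=+1.776e-13  f'(a)=-2.740e-01  a ← 31.523612 − (+1.776e-13/-2.740e-01) = 31.523612
converged: |Δa| < 1e-12 after 4 iterations
sag = a·(cosh(S/(2a)) − 1) = 31.523612·(cosh(0.730452) − 1) = 8.790528
T_max/T_min = cosh(S/(2a)) = 1.278855

a=31.524 sag=8.791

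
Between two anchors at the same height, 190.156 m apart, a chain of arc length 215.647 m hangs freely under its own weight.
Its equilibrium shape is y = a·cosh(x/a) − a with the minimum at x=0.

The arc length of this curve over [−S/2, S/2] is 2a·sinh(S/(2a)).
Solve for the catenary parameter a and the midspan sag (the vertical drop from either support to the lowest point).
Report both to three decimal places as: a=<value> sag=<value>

seed: a₀ = √(S³/(24(L−S))) = √(190.156³/(24·25.491)) = 106.014677
iter 1: u=0.896838  f(a)=+1.045e+00  f'(a)=-5.207e-01  a ← 106.014677 − (+1.045e+00/-5.207e-01) = 108.021574
iter 2: u=0.880176  f(a)=+3.041e-02  f'(a)=-4.908e-01  a ← 108.021574 − (+3.041e-02/-4.908e-01) = 108.083538
iter 3: u=0.879671  f(a)=+2.747e-05  f'(a)=-4.899e-01  a ← 108.083538 − (+2.747e-05/-4.899e-01) = 108.083594
iter 4: u=0.879671  f(a)=+2.245e-11  f'(a)=-4.899e-01  a ← 108.083594 − (+2.245e-11/-4.899e-01) = 108.083594
converged: |Δa| < 1e-12 after 4 iterations
sag = a·(cosh(S/(2a)) − 1) = 108.083594·(cosh(0.879671) − 1) = 44.585887
T_max/T_min = cosh(S/(2a)) = 1.412513

a=108.084 sag=44.586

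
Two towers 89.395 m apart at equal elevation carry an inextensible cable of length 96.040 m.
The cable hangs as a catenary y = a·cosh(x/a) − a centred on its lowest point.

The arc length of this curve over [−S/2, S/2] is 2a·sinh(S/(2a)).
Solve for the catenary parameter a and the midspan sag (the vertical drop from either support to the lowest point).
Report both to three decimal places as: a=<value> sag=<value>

seed: a₀ = √(S³/(24(L−S))) = √(89.395³/(24·6.645)) = 66.929369
iter 1: u=0.667831  f(a)=+1.498e-01  f'(a)=-2.076e-01  a ← 66.929369 − (+1.498e-01/-2.076e-01) = 67.650905
iter 2: u=0.660708  f(a)=+2.456e-03  f'(a)=-2.008e-01  a ← 67.650905 − (+2.456e-03/-2.008e-01) = 67.663137
iter 3: u=0.660589  f(a)=+6.852e-07  f'(a)=-2.007e-01  a ← 67.663137 − (+6.852e-07/-2.007e-01) = 67.663140
iter 4: u=0.660589  f(a)=+4.263e-14  f'(a)=-2.007e-01  a ← 67.663140 − (+4.263e-14/-2.007e-01) = 67.663140
converged: |Δa| < 1e-12 after 4 iterations
sag = a·(cosh(S/(2a)) − 1) = 67.663140·(cosh(0.660589) − 1) = 15.308065
T_max/T_min = cosh(S/(2a)) = 1.226239

a=67.663 sag=15.308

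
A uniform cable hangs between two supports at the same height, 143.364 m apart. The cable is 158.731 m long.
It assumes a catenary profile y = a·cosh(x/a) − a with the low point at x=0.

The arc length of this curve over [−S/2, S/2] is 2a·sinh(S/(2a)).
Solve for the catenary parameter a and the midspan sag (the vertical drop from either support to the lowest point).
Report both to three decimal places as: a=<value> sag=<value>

seed: a₀ = √(S³/(24(L−S))) = √(143.364³/(24·15.367)) = 89.384044
iter 1: u=0.801955  f(a)=+5.018e-01  f'(a)=-3.665e-01  a ← 89.384044 − (+5.018e-01/-3.665e-01) = 90.753285
iter 2: u=0.789856  f(a)=+1.176e-02  f'(a)=-3.495e-01  a ← 90.753285 − (+1.176e-02/-3.495e-01) = 90.786943
iter 3: u=0.789563  f(a)=+6.808e-06  f'(a)=-3.491e-01  a ← 90.786943 − (+6.808e-06/-3.491e-01) = 90.786963
iter 4: u=0.789563  f(a)=+2.245e-12  f'(a)=-3.491e-01  a ← 90.786963 − (+2.245e-12/-3.491e-01) = 90.786963
converged: |Δa| < 1e-12 after 4 iterations
sag = a·(cosh(S/(2a)) − 1) = 90.786963·(cosh(0.789563) − 1) = 29.799750
T_max/T_min = cosh(S/(2a)) = 1.328238

a=90.787 sag=29.800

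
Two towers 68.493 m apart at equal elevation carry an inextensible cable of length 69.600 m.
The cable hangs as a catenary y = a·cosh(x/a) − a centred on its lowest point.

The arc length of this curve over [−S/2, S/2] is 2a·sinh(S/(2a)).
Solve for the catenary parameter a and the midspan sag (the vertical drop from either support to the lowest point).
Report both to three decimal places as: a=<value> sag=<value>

seed: a₀ = √(S³/(24(L−S))) = √(68.493³/(24·1.107)) = 109.973957
iter 1: u=0.311406  f(a)=+5.380e-03  f'(a)=-2.033e-02  a ← 109.973957 − (+5.380e-03/-2.033e-02) = 110.238612
iter 2: u=0.310658  f(a)=+1.948e-05  f'(a)=-2.018e-02  a ← 110.238612 − (+1.948e-05/-2.018e-02) = 110.239577
iter 3: u=0.310655  f(a)=+2.576e-10  f'(a)=-2.018e-02  a ← 110.239577 − (+2.576e-10/-2.018e-02) = 110.239577
iter 4: u=0.310655  f(a)=+0.000e+00  f'(a)=-2.018e-02  a ← 110.239577 − (+0.000e+00/-2.018e-02) = 110.239577
converged: |Δa| < 1e-12 after 4 iterations
sag = a·(cosh(S/(2a)) − 1) = 110.239577·(cosh(0.310655) − 1) = 5.362345
T_max/T_min = cosh(S/(2a)) = 1.048643

a=110.240 sag=5.362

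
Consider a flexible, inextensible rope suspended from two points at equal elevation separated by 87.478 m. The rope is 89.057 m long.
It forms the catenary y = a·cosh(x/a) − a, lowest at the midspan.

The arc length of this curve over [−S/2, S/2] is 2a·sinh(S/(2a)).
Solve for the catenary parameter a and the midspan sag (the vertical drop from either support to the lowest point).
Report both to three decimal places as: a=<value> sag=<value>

a=133.266 sag=7.242

seed: a₀ = √(S³/(24(L−S))) = √(87.478³/(24·1.579)) = 132.908141
iter 1: u=0.329092  f(a)=+8.572e-03  f'(a)=-2.402e-02  a ← 132.908141 − (+8.572e-03/-2.402e-02) = 133.265043
iter 2: u=0.328211  f(a)=+3.465e-05  f'(a)=-2.383e-02  a ← 133.265043 − (+3.465e-05/-2.383e-02) = 133.266498
iter 3: u=0.328207  f(a)=+5.714e-10  f'(a)=-2.382e-02  a ← 133.266498 − (+5.714e-10/-2.382e-02) = 133.266498
iter 4: u=0.328207  f(a)=+0.000e+00  f'(a)=-2.382e-02  a ← 133.266498 − (+0.000e+00/-2.382e-02) = 133.266498
converged: |Δa| < 1e-12 after 4 iterations
sag = a·(cosh(S/(2a)) − 1) = 133.266498·(cosh(0.328207) − 1) = 7.242387
T_max/T_min = cosh(S/(2a)) = 1.054345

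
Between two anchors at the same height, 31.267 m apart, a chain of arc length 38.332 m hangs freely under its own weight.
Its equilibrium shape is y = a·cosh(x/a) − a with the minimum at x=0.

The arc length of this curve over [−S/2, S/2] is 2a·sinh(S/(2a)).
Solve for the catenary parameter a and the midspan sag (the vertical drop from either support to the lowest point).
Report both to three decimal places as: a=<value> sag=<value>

a=13.860 sag=9.792

seed: a₀ = √(S³/(24(L−S))) = √(31.267³/(24·7.065)) = 13.426648
iter 1: u=1.164364  f(a)=+4.947e-01  f'(a)=-1.202e+00  a ← 13.426648 − (+4.947e-01/-1.202e+00) = 13.838138
iter 2: u=1.129740  f(a)=+2.365e-02  f'(a)=-1.090e+00  a ← 13.838138 − (+2.365e-02/-1.090e+00) = 13.859842
iter 3: u=1.127971  f(a)=+6.008e-05  f'(a)=-1.084e+00  a ← 13.859842 − (+6.008e-05/-1.084e+00) = 13.859898
iter 4: u=1.127966  f(a)=+3.898e-10  f'(a)=-1.084e+00  a ← 13.859898 − (+3.898e-10/-1.084e+00) = 13.859898
iter 5: u=1.127966  f(a)=+1.421e-14  f'(a)=-1.084e+00  a ← 13.859898 − (+1.421e-14/-1.084e+00) = 13.859898
converged: |Δa| < 1e-12 after 5 iterations
sag = a·(cosh(S/(2a)) − 1) = 13.859898·(cosh(1.127966) − 1) = 9.792424
T_max/T_min = cosh(S/(2a)) = 1.706529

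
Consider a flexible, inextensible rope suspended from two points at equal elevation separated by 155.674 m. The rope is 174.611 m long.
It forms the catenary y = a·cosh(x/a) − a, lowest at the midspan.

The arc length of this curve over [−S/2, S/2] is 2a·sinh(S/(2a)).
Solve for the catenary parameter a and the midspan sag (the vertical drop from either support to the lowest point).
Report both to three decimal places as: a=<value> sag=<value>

seed: a₀ = √(S³/(24(L−S))) = √(155.674³/(24·18.937)) = 91.109343
iter 1: u=0.854325  f(a)=+7.032e-01  f'(a)=-4.468e-01  a ← 91.109343 − (+7.032e-01/-4.468e-01) = 92.683083
iter 2: u=0.839819  f(a)=+1.863e-02  f'(a)=-4.234e-01  a ← 92.683083 − (+1.863e-02/-4.234e-01) = 92.727089
iter 3: u=0.839420  f(a)=+1.387e-05  f'(a)=-4.228e-01  a ← 92.727089 − (+1.387e-05/-4.228e-01) = 92.727122
iter 4: u=0.839420  f(a)=+7.674e-12  f'(a)=-4.228e-01  a ← 92.727122 − (+7.674e-12/-4.228e-01) = 92.727122
converged: |Δa| < 1e-12 after 4 iterations
sag = a·(cosh(S/(2a)) − 1) = 92.727122·(cosh(0.839420) − 1) = 34.632878
T_max/T_min = cosh(S/(2a)) = 1.373492

a=92.727 sag=34.633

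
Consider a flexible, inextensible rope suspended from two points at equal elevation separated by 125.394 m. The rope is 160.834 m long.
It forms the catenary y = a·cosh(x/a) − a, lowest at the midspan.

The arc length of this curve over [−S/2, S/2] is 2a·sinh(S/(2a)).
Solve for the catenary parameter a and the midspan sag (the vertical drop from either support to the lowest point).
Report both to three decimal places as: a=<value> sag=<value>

seed: a₀ = √(S³/(24(L−S))) = √(125.394³/(24·35.440)) = 48.146271
iter 1: u=1.302219  f(a)=+3.129e+00  f'(a)=-1.737e+00  a ← 48.146271 − (+3.129e+00/-1.737e+00) = 49.947285
iter 2: u=1.255263  f(a)=+1.841e-01  f'(a)=-1.538e+00  a ← 49.947285 − (+1.841e-01/-1.538e+00) = 50.066986
iter 3: u=1.252262  f(a)=+7.260e-04  f'(a)=-1.526e+00  a ← 50.066986 − (+7.260e-04/-1.526e+00) = 50.067461
iter 4: u=1.252250  f(a)=+1.138e-08  f'(a)=-1.526e+00  a ← 50.067461 − (+1.138e-08/-1.526e+00) = 50.067461
iter 5: u=1.252250  f(a)=-2.842e-14  f'(a)=-1.526e+00  a ← 50.067461 − (-2.842e-14/-1.526e+00) = 50.067461
converged: |Δa| < 1e-12 after 5 iterations
sag = a·(cosh(S/(2a)) − 1) = 50.067461·(cosh(1.252250) − 1) = 44.661861
T_max/T_min = cosh(S/(2a)) = 1.892034

a=50.067 sag=44.662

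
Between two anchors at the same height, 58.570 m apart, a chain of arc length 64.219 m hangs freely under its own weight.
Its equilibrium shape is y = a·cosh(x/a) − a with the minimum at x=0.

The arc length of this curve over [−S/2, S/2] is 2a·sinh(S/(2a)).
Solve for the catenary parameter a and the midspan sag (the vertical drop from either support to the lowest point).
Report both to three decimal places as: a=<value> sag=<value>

seed: a₀ = √(S³/(24(L−S))) = √(58.570³/(24·5.649)) = 38.496516
iter 1: u=0.760718  f(a)=+1.657e-01  f'(a)=-3.108e-01  a ← 38.496516 − (+1.657e-01/-3.108e-01) = 39.029694
iter 2: u=0.750326  f(a)=+3.506e-03  f'(a)=-2.978e-01  a ← 39.029694 − (+3.506e-03/-2.978e-01) = 39.041466
iter 3: u=0.750100  f(a)=+1.644e-06  f'(a)=-2.975e-01  a ← 39.041466 − (+1.644e-06/-2.975e-01) = 39.041471
iter 4: u=0.750100  f(a)=+3.837e-13  f'(a)=-2.975e-01  a ← 39.041471 − (+3.837e-13/-2.975e-01) = 39.041471
converged: |Δa| < 1e-12 after 4 iterations
sag = a·(cosh(S/(2a)) − 1) = 39.041471·(cosh(0.750100) − 1) = 11.508073
T_max/T_min = cosh(S/(2a)) = 1.294765

a=39.041 sag=11.508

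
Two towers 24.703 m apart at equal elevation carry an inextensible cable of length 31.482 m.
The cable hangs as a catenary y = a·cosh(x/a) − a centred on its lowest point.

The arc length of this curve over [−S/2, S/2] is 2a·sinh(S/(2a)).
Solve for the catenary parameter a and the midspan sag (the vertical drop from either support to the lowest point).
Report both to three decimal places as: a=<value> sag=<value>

seed: a₀ = √(S³/(24(L−S))) = √(24.703³/(24·6.779)) = 9.625784
iter 1: u=1.283168  f(a)=+5.805e-01  f'(a)=-1.654e+00  a ← 9.625784 − (+5.805e-01/-1.654e+00) = 9.976633
iter 2: u=1.238043  f(a)=+3.325e-02  f'(a)=-1.470e+00  a ← 9.976633 − (+3.325e-02/-1.470e+00) = 9.999251
iter 3: u=1.235242  f(a)=+1.237e-04  f'(a)=-1.459e+00  a ← 9.999251 − (+1.237e-04/-1.459e+00) = 9.999336
iter 4: u=1.235232  f(a)=+1.727e-09  f'(a)=-1.459e+00  a ← 9.999336 − (+1.727e-09/-1.459e+00) = 9.999336
iter 5: u=1.235232  f(a)=-3.553e-15  f'(a)=-1.459e+00  a ← 9.999336 − (-3.553e-15/-1.459e+00) = 9.999336
converged: |Δa| < 1e-12 after 5 iterations
sag = a·(cosh(S/(2a)) − 1) = 9.999336·(cosh(1.235232) − 1) = 8.649144
T_max/T_min = cosh(S/(2a)) = 1.864972

a=9.999 sag=8.649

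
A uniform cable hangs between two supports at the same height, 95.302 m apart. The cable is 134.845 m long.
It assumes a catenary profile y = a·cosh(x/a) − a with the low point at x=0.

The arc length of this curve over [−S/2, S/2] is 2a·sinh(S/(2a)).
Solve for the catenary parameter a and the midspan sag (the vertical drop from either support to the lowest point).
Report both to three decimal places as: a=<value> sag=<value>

a=31.925 sag=42.674

seed: a₀ = √(S³/(24(L−S))) = √(95.302³/(24·39.543)) = 30.200393
iter 1: u=1.577827  f(a)=+5.224e+00  f'(a)=-3.331e+00  a ← 30.200393 − (+5.224e+00/-3.331e+00) = 31.768603
iter 2: u=1.499940  f(a)=+4.345e-01  f'(a)=-2.798e+00  a ← 31.768603 − (+4.345e-01/-2.798e+00) = 31.923879
iter 3: u=1.492644  f(a)=+3.608e-03  f'(a)=-2.752e+00  a ← 31.923879 − (+3.608e-03/-2.752e+00) = 31.925190
iter 4: u=1.492583  f(a)=+2.534e-07  f'(a)=-2.752e+00  a ← 31.925190 − (+2.534e-07/-2.752e+00) = 31.925190
iter 5: u=1.492583  f(a)=+0.000e+00  f'(a)=-2.752e+00  a ← 31.925190 − (+0.000e+00/-2.752e+00) = 31.925190
converged: |Δa| < 1e-12 after 5 iterations
sag = a·(cosh(S/(2a)) − 1) = 31.925190·(cosh(1.492583) − 1) = 42.673813
T_max/T_min = cosh(S/(2a)) = 2.336682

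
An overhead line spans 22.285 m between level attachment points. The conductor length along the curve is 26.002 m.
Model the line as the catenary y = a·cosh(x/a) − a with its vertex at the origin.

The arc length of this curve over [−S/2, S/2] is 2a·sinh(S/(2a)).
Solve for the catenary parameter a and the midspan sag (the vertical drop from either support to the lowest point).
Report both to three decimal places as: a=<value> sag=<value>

a=11.407 sag=5.889

seed: a₀ = √(S³/(24(L−S))) = √(22.285³/(24·3.717)) = 11.138252
iter 1: u=1.000381  f(a)=+1.905e-01  f'(a)=-7.367e-01  a ← 11.138252 − (+1.905e-01/-7.367e-01) = 11.396834
iter 2: u=0.977684  f(a)=+6.835e-03  f'(a)=-6.846e-01  a ← 11.396834 − (+6.835e-03/-6.846e-01) = 11.406818
iter 3: u=0.976828  f(a)=+9.527e-06  f'(a)=-6.827e-01  a ← 11.406818 − (+9.527e-06/-6.827e-01) = 11.406832
iter 4: u=0.976827  f(a)=+1.856e-11  f'(a)=-6.827e-01  a ← 11.406832 − (+1.856e-11/-6.827e-01) = 11.406832
iter 5: u=0.976827  f(a)=+7.105e-15  f'(a)=-6.827e-01  a ← 11.406832 − (+7.105e-15/-6.827e-01) = 11.406832
converged: |Δa| < 1e-12 after 5 iterations
sag = a·(cosh(S/(2a)) − 1) = 11.406832·(cosh(0.976827) − 1) = 5.888885
T_max/T_min = cosh(S/(2a)) = 1.516259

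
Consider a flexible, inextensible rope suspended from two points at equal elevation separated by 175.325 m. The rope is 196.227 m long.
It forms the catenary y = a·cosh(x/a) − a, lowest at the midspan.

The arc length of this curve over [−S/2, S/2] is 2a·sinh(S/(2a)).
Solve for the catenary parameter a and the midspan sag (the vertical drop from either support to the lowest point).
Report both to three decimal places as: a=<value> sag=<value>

seed: a₀ = √(S³/(24(L−S))) = √(175.325³/(24·20.902)) = 103.649265
iter 1: u=0.845761  f(a)=+7.604e-01  f'(a)=-4.329e-01  a ← 103.649265 − (+7.604e-01/-4.329e-01) = 105.405788
iter 2: u=0.831667  f(a)=+1.976e-02  f'(a)=-4.107e-01  a ← 105.405788 − (+1.976e-02/-4.107e-01) = 105.453907
iter 3: u=0.831287  f(a)=+1.413e-05  f'(a)=-4.101e-01  a ← 105.453907 − (+1.413e-05/-4.101e-01) = 105.453941
iter 4: u=0.831287  f(a)=+7.276e-12  f'(a)=-4.101e-01  a ← 105.453941 − (+7.276e-12/-4.101e-01) = 105.453941
converged: |Δa| < 1e-12 after 4 iterations
sag = a·(cosh(S/(2a)) − 1) = 105.453941·(cosh(0.831287) − 1) = 38.583528
T_max/T_min = cosh(S/(2a)) = 1.365880

a=105.454 sag=38.584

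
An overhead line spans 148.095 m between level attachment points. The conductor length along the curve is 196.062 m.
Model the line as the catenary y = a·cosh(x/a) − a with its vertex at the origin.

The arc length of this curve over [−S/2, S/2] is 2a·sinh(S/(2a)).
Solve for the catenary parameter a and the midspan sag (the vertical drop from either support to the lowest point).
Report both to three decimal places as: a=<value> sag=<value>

a=55.526 sag=57.138

seed: a₀ = √(S³/(24(L−S))) = √(148.095³/(24·47.967)) = 53.117019
iter 1: u=1.394045  f(a)=+4.882e+00  f'(a)=-2.182e+00  a ← 53.117019 − (+4.882e+00/-2.182e+00) = 55.354278
iter 2: u=1.337701  f(a)=+3.254e-01  f'(a)=-1.900e+00  a ← 55.354278 − (+3.254e-01/-1.900e+00) = 55.525526
iter 3: u=1.333576  f(a)=+1.674e-03  f'(a)=-1.881e+00  a ← 55.525526 − (+1.674e-03/-1.881e+00) = 55.526416
iter 4: u=1.333554  f(a)=+4.479e-08  f'(a)=-1.881e+00  a ← 55.526416 − (+4.479e-08/-1.881e+00) = 55.526416
iter 5: u=1.333554  f(a)=+0.000e+00  f'(a)=-1.881e+00  a ← 55.526416 − (+0.000e+00/-1.881e+00) = 55.526416
converged: |Δa| < 1e-12 after 5 iterations
sag = a·(cosh(S/(2a)) − 1) = 55.526416·(cosh(1.333554) − 1) = 57.137952
T_max/T_min = cosh(S/(2a)) = 2.029023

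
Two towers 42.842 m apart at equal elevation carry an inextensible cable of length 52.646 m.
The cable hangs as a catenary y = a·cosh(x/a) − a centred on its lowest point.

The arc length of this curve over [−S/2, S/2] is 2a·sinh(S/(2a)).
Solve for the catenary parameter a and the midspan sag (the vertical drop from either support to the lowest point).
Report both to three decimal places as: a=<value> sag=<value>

a=18.878 sag=13.515

seed: a₀ = √(S³/(24(L−S))) = √(42.842³/(24·9.804)) = 18.280890
iter 1: u=1.171770  f(a)=+6.955e-01  f'(a)=-1.227e+00  a ← 18.280890 − (+6.955e-01/-1.227e+00) = 18.847588
iter 2: u=1.136538  f(a)=+3.365e-02  f'(a)=-1.111e+00  a ← 18.847588 − (+3.365e-02/-1.111e+00) = 18.877873
iter 3: u=1.134715  f(a)=+8.764e-05  f'(a)=-1.105e+00  a ← 18.877873 − (+8.764e-05/-1.105e+00) = 18.877952
iter 4: u=1.134710  f(a)=+5.979e-10  f'(a)=-1.105e+00  a ← 18.877952 − (+5.979e-10/-1.105e+00) = 18.877952
iter 5: u=1.134710  f(a)=-1.421e-14  f'(a)=-1.105e+00  a ← 18.877952 − (-1.421e-14/-1.105e+00) = 18.877952
converged: |Δa| < 1e-12 after 5 iterations
sag = a·(cosh(S/(2a)) − 1) = 18.877952·(cosh(1.134710) − 1) = 13.514599
T_max/T_min = cosh(S/(2a)) = 1.715893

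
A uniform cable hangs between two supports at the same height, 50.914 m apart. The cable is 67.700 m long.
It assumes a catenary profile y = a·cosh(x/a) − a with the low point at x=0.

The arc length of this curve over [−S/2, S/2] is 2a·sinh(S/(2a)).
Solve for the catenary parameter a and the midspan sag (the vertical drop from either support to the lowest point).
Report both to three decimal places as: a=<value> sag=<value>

seed: a₀ = √(S³/(24(L−S))) = √(50.914³/(24·16.786)) = 18.099918
iter 1: u=1.406470  f(a)=+1.741e+00  f'(a)=-2.249e+00  a ← 18.099918 − (+1.741e+00/-2.249e+00) = 18.874016
iter 2: u=1.348786  f(a)=+1.179e-01  f'(a)=-1.953e+00  a ← 18.874016 − (+1.179e-01/-1.953e+00) = 18.934370
iter 3: u=1.344486  f(a)=+6.277e-04  f'(a)=-1.933e+00  a ← 18.934370 − (+6.277e-04/-1.933e+00) = 18.934694
iter 4: u=1.344463  f(a)=+1.801e-08  f'(a)=-1.933e+00  a ← 18.934694 − (+1.801e-08/-1.933e+00) = 18.934694
iter 5: u=1.344463  f(a)=+0.000e+00  f'(a)=-1.933e+00  a ← 18.934694 − (+0.000e+00/-1.933e+00) = 18.934694
converged: |Δa| < 1e-12 after 5 iterations
sag = a·(cosh(S/(2a)) − 1) = 18.934694·(cosh(1.344463) − 1) = 19.851194
T_max/T_min = cosh(S/(2a)) = 2.048403

a=18.935 sag=19.851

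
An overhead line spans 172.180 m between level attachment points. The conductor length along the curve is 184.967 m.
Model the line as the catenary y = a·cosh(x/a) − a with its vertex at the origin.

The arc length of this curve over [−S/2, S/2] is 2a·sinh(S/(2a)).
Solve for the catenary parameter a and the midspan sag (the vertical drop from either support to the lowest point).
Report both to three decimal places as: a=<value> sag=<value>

seed: a₀ = √(S³/(24(L−S))) = √(172.180³/(24·12.787)) = 128.968635
iter 1: u=0.667527  f(a)=+2.879e-01  f'(a)=-2.073e-01  a ← 128.968635 − (+2.879e-01/-2.073e-01) = 130.357764
iter 2: u=0.660413  f(a)=+4.718e-03  f'(a)=-2.005e-01  a ← 130.357764 − (+4.718e-03/-2.005e-01) = 130.381292
iter 3: u=0.660294  f(a)=+1.314e-06  f'(a)=-2.004e-01  a ← 130.381292 − (+1.314e-06/-2.004e-01) = 130.381299
iter 4: u=0.660294  f(a)=+1.137e-13  f'(a)=-2.004e-01  a ← 130.381299 − (+1.137e-13/-2.004e-01) = 130.381299
converged: |Δa| < 1e-12 after 4 iterations
sag = a·(cosh(S/(2a)) − 1) = 130.381299·(cosh(0.660294) − 1) = 29.470135
T_max/T_min = cosh(S/(2a)) = 1.226030

a=130.381 sag=29.470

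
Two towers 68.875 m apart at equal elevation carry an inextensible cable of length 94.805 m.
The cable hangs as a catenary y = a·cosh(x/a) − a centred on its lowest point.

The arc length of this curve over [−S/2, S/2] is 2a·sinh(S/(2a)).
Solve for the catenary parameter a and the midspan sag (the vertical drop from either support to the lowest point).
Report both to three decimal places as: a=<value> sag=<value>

seed: a₀ = √(S³/(24(L−S))) = √(68.875³/(24·25.930)) = 22.913189
iter 1: u=1.502955  f(a)=+3.091e+00  f'(a)=-2.818e+00  a ← 22.913189 − (+3.091e+00/-2.818e+00) = 24.010289
iter 2: u=1.434281  f(a)=+2.359e-01  f'(a)=-2.403e+00  a ← 24.010289 − (+2.359e-01/-2.403e+00) = 24.108467
iter 3: u=1.428440  f(a)=+1.624e-03  f'(a)=-2.370e+00  a ← 24.108467 − (+1.624e-03/-2.370e+00) = 24.109152
iter 4: u=1.428399  f(a)=+7.819e-08  f'(a)=-2.369e+00  a ← 24.109152 − (+7.819e-08/-2.369e+00) = 24.109152
iter 5: u=1.428399  f(a)=+2.842e-14  f'(a)=-2.369e+00  a ← 24.109152 − (+2.842e-14/-2.369e+00) = 24.109152
converged: |Δa| < 1e-12 after 5 iterations
sag = a·(cosh(S/(2a)) − 1) = 24.109152·(cosh(1.428399) − 1) = 29.072125
T_max/T_min = cosh(S/(2a)) = 2.205854

a=24.109 sag=29.072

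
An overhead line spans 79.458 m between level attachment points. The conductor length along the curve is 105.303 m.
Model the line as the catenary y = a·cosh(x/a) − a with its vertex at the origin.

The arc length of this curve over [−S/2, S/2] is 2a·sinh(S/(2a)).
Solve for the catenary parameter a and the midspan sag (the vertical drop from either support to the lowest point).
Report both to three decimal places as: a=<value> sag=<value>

a=29.734 sag=30.733

seed: a₀ = √(S³/(24(L−S))) = √(79.458³/(24·25.845)) = 28.438884
iter 1: u=1.396996  f(a)=+2.642e+00  f'(a)=-2.198e+00  a ← 28.438884 − (+2.642e+00/-2.198e+00) = 29.641089
iter 2: u=1.340335  f(a)=+1.768e-01  f'(a)=-1.913e+00  a ← 29.641089 − (+1.768e-01/-1.913e+00) = 29.733514
iter 3: u=1.336169  f(a)=+9.169e-04  f'(a)=-1.893e+00  a ← 29.733514 − (+9.169e-04/-1.893e+00) = 29.733999
iter 4: u=1.336147  f(a)=+2.494e-08  f'(a)=-1.893e+00  a ← 29.733999 − (+2.494e-08/-1.893e+00) = 29.733999
iter 5: u=1.336147  f(a)=+0.000e+00  f'(a)=-1.893e+00  a ← 29.733999 − (+0.000e+00/-1.893e+00) = 29.733999
converged: |Δa| < 1e-12 after 5 iterations
sag = a·(cosh(S/(2a)) − 1) = 29.733999·(cosh(1.336147) − 1) = 30.733274
T_max/T_min = cosh(S/(2a)) = 2.033607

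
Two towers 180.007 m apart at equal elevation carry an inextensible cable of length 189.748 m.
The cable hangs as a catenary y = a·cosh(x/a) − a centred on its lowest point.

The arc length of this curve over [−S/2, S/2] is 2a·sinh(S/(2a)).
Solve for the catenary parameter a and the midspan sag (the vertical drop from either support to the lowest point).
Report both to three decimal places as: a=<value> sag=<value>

a=159.219 sag=26.123

seed: a₀ = √(S³/(24(L−S))) = √(180.007³/(24·9.741)) = 157.952571
iter 1: u=0.569813  f(a)=+1.594e-01  f'(a)=-1.274e-01  a ← 157.952571 − (+1.594e-01/-1.274e-01) = 159.203565
iter 2: u=0.565336  f(a)=+1.913e-03  f'(a)=-1.244e-01  a ← 159.203565 − (+1.913e-03/-1.244e-01) = 159.218950
iter 3: u=0.565281  f(a)=+2.831e-07  f'(a)=-1.243e-01  a ← 159.218950 − (+2.831e-07/-1.243e-01) = 159.218953
iter 4: u=0.565281  f(a)=+0.000e+00  f'(a)=-1.243e-01  a ← 159.218953 − (+0.000e+00/-1.243e-01) = 159.218953
converged: |Δa| < 1e-12 after 4 iterations
sag = a·(cosh(S/(2a)) − 1) = 159.218953·(cosh(0.565281) − 1) = 26.123300
T_max/T_min = cosh(S/(2a)) = 1.164072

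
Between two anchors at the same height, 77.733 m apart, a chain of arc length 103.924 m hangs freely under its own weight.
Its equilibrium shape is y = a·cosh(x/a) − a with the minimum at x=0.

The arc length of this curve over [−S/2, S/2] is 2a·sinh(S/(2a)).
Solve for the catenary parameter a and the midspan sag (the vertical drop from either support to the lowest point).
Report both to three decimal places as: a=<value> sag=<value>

a=28.622 sag=30.701

seed: a₀ = √(S³/(24(L−S))) = √(77.733³/(24·26.191)) = 27.335466
iter 1: u=1.421834  f(a)=+2.778e+00  f'(a)=-2.333e+00  a ← 27.335466 − (+2.778e+00/-2.333e+00) = 28.526564
iter 2: u=1.362467  f(a)=+1.919e-01  f'(a)=-2.021e+00  a ← 28.526564 − (+1.919e-01/-2.021e+00) = 28.621547
iter 3: u=1.357945  f(a)=+1.066e-03  f'(a)=-1.998e+00  a ← 28.621547 − (+1.066e-03/-1.998e+00) = 28.622081
iter 4: u=1.357920  f(a)=+3.329e-08  f'(a)=-1.998e+00  a ← 28.622081 − (+3.329e-08/-1.998e+00) = 28.622081
iter 5: u=1.357920  f(a)=+0.000e+00  f'(a)=-1.998e+00  a ← 28.622081 − (+0.000e+00/-1.998e+00) = 28.622081
converged: |Δa| < 1e-12 after 5 iterations
sag = a·(cosh(S/(2a)) − 1) = 28.622081·(cosh(1.357920) − 1) = 30.701380
T_max/T_min = cosh(S/(2a)) = 2.072647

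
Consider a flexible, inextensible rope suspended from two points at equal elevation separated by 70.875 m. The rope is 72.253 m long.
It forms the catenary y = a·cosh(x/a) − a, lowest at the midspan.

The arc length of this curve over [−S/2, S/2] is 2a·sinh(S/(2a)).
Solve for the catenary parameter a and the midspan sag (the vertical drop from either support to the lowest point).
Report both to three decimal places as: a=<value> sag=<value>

a=104.056 sag=6.093

seed: a₀ = √(S³/(24(L−S))) = √(70.875³/(24·1.378)) = 103.755082
iter 1: u=0.341550  f(a)=+8.060e-03  f'(a)=-2.687e-02  a ← 103.755082 − (+8.060e-03/-2.687e-02) = 104.055002
iter 2: u=0.340565  f(a)=+3.508e-05  f'(a)=-2.664e-02  a ← 104.055002 − (+3.508e-05/-2.664e-02) = 104.056319
iter 3: u=0.340561  f(a)=+6.711e-10  f'(a)=-2.664e-02  a ← 104.056319 − (+6.711e-10/-2.664e-02) = 104.056319
iter 4: u=0.340561  f(a)=+0.000e+00  f'(a)=-2.664e-02  a ← 104.056319 − (+0.000e+00/-2.664e-02) = 104.056319
converged: |Δa| < 1e-12 after 4 iterations
sag = a·(cosh(S/(2a)) − 1) = 104.056319·(cosh(0.340561) − 1) = 6.092860
T_max/T_min = cosh(S/(2a)) = 1.058553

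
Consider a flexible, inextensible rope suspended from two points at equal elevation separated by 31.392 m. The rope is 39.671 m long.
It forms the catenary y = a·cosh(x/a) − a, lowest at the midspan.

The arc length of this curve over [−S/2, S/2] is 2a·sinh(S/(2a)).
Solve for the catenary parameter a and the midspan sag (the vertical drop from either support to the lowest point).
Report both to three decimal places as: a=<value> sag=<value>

a=12.944 sag=10.741

seed: a₀ = √(S³/(24(L−S))) = √(31.392³/(24·8.279)) = 12.477682
iter 1: u=1.257926  f(a)=+6.803e-01  f'(a)=-1.549e+00  a ← 12.477682 − (+6.803e-01/-1.549e+00) = 12.916779
iter 2: u=1.215164  f(a)=+3.756e-02  f'(a)=-1.382e+00  a ← 12.916779 − (+3.756e-02/-1.382e+00) = 12.943946
iter 3: u=1.212613  f(a)=+1.293e-04  f'(a)=-1.373e+00  a ← 12.943946 − (+1.293e-04/-1.373e+00) = 12.944040
iter 4: u=1.212604  f(a)=+1.544e-09  f'(a)=-1.373e+00  a ← 12.944040 − (+1.544e-09/-1.373e+00) = 12.944040
iter 5: u=1.212604  f(a)=+0.000e+00  f'(a)=-1.373e+00  a ← 12.944040 − (+0.000e+00/-1.373e+00) = 12.944040
converged: |Δa| < 1e-12 after 5 iterations
sag = a·(cosh(S/(2a)) − 1) = 12.944040·(cosh(1.212604) − 1) = 10.741298
T_max/T_min = cosh(S/(2a)) = 1.829826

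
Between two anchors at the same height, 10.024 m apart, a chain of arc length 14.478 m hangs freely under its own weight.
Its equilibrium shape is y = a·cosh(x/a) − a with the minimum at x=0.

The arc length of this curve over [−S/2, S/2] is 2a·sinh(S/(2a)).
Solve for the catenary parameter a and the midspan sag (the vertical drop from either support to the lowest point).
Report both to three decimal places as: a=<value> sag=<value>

a=3.256 sag=4.681

seed: a₀ = √(S³/(24(L−S))) = √(10.024³/(24·4.454)) = 3.069593
iter 1: u=1.632790  f(a)=+6.328e-01  f'(a)=-3.753e+00  a ← 3.069593 − (+6.328e-01/-3.753e+00) = 3.238210
iter 2: u=1.547769  f(a)=+5.589e-02  f'(a)=-3.117e+00  a ← 3.238210 − (+5.589e-02/-3.117e+00) = 3.256139
iter 3: u=1.539246  f(a)=+5.291e-04  f'(a)=-3.058e+00  a ← 3.256139 − (+5.291e-04/-3.058e+00) = 3.256312
iter 4: u=1.539164  f(a)=+4.842e-08  f'(a)=-3.058e+00  a ← 3.256312 − (+4.842e-08/-3.058e+00) = 3.256312
iter 5: u=1.539164  f(a)=+0.000e+00  f'(a)=-3.058e+00  a ← 3.256312 − (+0.000e+00/-3.058e+00) = 3.256312
converged: |Δa| < 1e-12 after 5 iterations
sag = a·(cosh(S/(2a)) − 1) = 3.256312·(cosh(1.539164) − 1) = 4.681363
T_max/T_min = cosh(S/(2a)) = 2.437627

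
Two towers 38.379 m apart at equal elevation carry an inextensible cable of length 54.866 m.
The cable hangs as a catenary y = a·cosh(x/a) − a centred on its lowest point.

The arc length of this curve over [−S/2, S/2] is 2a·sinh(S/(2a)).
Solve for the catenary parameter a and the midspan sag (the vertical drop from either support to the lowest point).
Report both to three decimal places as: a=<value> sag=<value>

a=12.657 sag=17.555

seed: a₀ = √(S³/(24(L−S))) = √(38.379³/(24·16.487)) = 11.952646
iter 1: u=1.605460  f(a)=+2.260e+00  f'(a)=-3.538e+00  a ← 11.952646 − (+2.260e+00/-3.538e+00) = 12.591325
iter 2: u=1.524025  f(a)=+1.938e-01  f'(a)=-2.955e+00  a ← 12.591325 − (+1.938e-01/-2.955e+00) = 12.656892
iter 3: u=1.516131  f(a)=+1.720e-03  f'(a)=-2.903e+00  a ← 12.656892 − (+1.720e-03/-2.903e+00) = 12.657484
iter 4: u=1.516060  f(a)=+1.381e-07  f'(a)=-2.903e+00  a ← 12.657484 − (+1.381e-07/-2.903e+00) = 12.657484
iter 5: u=1.516060  f(a)=+7.105e-15  f'(a)=-2.903e+00  a ← 12.657484 − (+7.105e-15/-2.903e+00) = 12.657484
converged: |Δa| < 1e-12 after 5 iterations
sag = a·(cosh(S/(2a)) − 1) = 12.657484·(cosh(1.516060) − 1) = 17.554788
T_max/T_min = cosh(S/(2a)) = 2.386910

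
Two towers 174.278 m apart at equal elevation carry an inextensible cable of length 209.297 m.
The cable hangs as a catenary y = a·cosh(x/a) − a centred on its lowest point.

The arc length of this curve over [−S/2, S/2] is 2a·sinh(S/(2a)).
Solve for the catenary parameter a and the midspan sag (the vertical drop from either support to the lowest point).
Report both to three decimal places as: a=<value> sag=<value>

seed: a₀ = √(S³/(24(L−S))) = √(174.278³/(24·35.019)) = 79.360859
iter 1: u=1.098010  f(a)=+2.173e+00  f'(a)=-9.936e-01  a ← 79.360859 − (+2.173e+00/-9.936e-01) = 81.547443
iter 2: u=1.068568  f(a)=+9.303e-02  f'(a)=-9.102e-01  a ← 81.547443 − (+9.303e-02/-9.102e-01) = 81.649653
iter 3: u=1.067230  f(a)=+1.875e-04  f'(a)=-9.065e-01  a ← 81.649653 − (+1.875e-04/-9.065e-01) = 81.649860
iter 4: u=1.067228  f(a)=+7.646e-10  f'(a)=-9.065e-01  a ← 81.649860 − (+7.646e-10/-9.065e-01) = 81.649860
iter 5: u=1.067228  f(a)=+0.000e+00  f'(a)=-9.065e-01  a ← 81.649860 − (+0.000e+00/-9.065e-01) = 81.649860
converged: |Δa| < 1e-12 after 5 iterations
sag = a·(cosh(S/(2a)) − 1) = 81.649860·(cosh(1.067228) − 1) = 51.082985
T_max/T_min = cosh(S/(2a)) = 1.625635

a=81.650 sag=51.083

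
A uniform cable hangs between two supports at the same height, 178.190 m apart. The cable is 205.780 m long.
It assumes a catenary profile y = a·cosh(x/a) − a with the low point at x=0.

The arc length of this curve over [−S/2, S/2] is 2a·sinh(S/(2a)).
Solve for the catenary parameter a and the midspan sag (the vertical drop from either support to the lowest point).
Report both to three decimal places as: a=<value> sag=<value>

seed: a₀ = √(S³/(24(L−S))) = √(178.190³/(24·27.590)) = 92.436506
iter 1: u=0.963851  f(a)=+1.310e+00  f'(a)=-6.543e-01  a ← 92.436506 − (+1.310e+00/-6.543e-01) = 94.439141
iter 2: u=0.943412  f(a)=+4.379e-02  f'(a)=-6.112e-01  a ← 94.439141 − (+4.379e-02/-6.112e-01) = 94.510789
iter 3: u=0.942697  f(a)=+5.266e-05  f'(a)=-6.097e-01  a ← 94.510789 − (+5.266e-05/-6.097e-01) = 94.510875
iter 4: u=0.942696  f(a)=+7.640e-11  f'(a)=-6.097e-01  a ← 94.510875 − (+7.640e-11/-6.097e-01) = 94.510875
iter 5: u=0.942696  f(a)=+0.000e+00  f'(a)=-6.097e-01  a ← 94.510875 − (+0.000e+00/-6.097e-01) = 94.510875
converged: |Δa| < 1e-12 after 5 iterations
sag = a·(cosh(S/(2a)) − 1) = 94.510875·(cosh(0.942696) − 1) = 45.198314
T_max/T_min = cosh(S/(2a)) = 1.478234

a=94.511 sag=45.198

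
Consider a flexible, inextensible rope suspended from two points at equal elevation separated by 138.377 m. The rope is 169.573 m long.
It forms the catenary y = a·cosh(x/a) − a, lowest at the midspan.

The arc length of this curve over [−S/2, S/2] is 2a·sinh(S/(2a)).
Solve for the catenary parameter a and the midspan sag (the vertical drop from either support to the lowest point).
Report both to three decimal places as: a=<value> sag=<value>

seed: a₀ = √(S³/(24(L−S))) = √(138.377³/(24·31.196)) = 59.489565
iter 1: u=1.163036  f(a)=+2.179e+00  f'(a)=-1.198e+00  a ← 59.489565 − (+2.179e+00/-1.198e+00) = 61.309005
iter 2: u=1.128521  f(a)=+1.040e-01  f'(a)=-1.086e+00  a ← 61.309005 − (+1.040e-01/-1.086e+00) = 61.404750
iter 3: u=1.126761  f(a)=+2.629e-04  f'(a)=-1.080e+00  a ← 61.404750 − (+2.629e-04/-1.080e+00) = 61.404993
iter 4: u=1.126757  f(a)=+1.691e-09  f'(a)=-1.080e+00  a ← 61.404993 − (+1.691e-09/-1.080e+00) = 61.404993
iter 5: u=1.126757  f(a)=+0.000e+00  f'(a)=-1.080e+00  a ← 61.404993 − (+0.000e+00/-1.080e+00) = 61.404993
converged: |Δa| < 1e-12 after 5 iterations
sag = a·(cosh(S/(2a)) − 1) = 61.404993·(cosh(1.126757) − 1) = 43.281796
T_max/T_min = cosh(S/(2a)) = 1.704858

a=61.405 sag=43.282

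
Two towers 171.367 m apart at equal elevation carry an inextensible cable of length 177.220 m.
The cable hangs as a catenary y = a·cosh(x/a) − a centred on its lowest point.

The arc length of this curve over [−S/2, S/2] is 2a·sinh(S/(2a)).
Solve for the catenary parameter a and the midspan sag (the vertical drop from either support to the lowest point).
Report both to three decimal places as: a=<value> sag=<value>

a=190.238 sag=19.624

seed: a₀ = √(S³/(24(L−S))) = √(171.367³/(24·5.853)) = 189.276156
iter 1: u=0.452690  f(a)=+6.027e-02  f'(a)=-6.312e-02  a ← 189.276156 − (+6.027e-02/-6.312e-02) = 190.230895
iter 2: u=0.450418  f(a)=+4.590e-04  f'(a)=-6.216e-02  a ← 190.230895 − (+4.590e-04/-6.216e-02) = 190.238279
iter 3: u=0.450401  f(a)=+2.709e-08  f'(a)=-6.216e-02  a ← 190.238279 − (+2.709e-08/-6.216e-02) = 190.238279
iter 4: u=0.450401  f(a)=-2.842e-14  f'(a)=-6.216e-02  a ← 190.238279 − (-2.842e-14/-6.216e-02) = 190.238279
converged: |Δa| < 1e-12 after 4 iterations
sag = a·(cosh(S/(2a)) − 1) = 190.238279·(cosh(0.450401) − 1) = 19.624378
T_max/T_min = cosh(S/(2a)) = 1.103157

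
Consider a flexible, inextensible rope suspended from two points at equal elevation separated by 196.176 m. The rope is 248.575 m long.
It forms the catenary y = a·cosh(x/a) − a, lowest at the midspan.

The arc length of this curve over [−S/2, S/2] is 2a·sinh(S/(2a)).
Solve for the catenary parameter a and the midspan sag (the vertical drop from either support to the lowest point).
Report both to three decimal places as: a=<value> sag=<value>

a=80.413 sag=67.619

seed: a₀ = √(S³/(24(L−S))) = √(196.176³/(24·52.399)) = 77.482155
iter 1: u=1.265943  f(a)=+4.363e+00  f'(a)=-1.582e+00  a ← 77.482155 − (+4.363e+00/-1.582e+00) = 80.239652
iter 2: u=1.222438  f(a)=+2.437e-01  f'(a)=-1.410e+00  a ← 80.239652 − (+2.437e-01/-1.410e+00) = 80.412518
iter 3: u=1.219810  f(a)=+8.601e-04  f'(a)=-1.400e+00  a ← 80.412518 − (+8.601e-04/-1.400e+00) = 80.413133
iter 4: u=1.219801  f(a)=+1.080e-08  f'(a)=-1.400e+00  a ← 80.413133 − (+1.080e-08/-1.400e+00) = 80.413133
iter 5: u=1.219801  f(a)=+2.842e-14  f'(a)=-1.400e+00  a ← 80.413133 − (+2.842e-14/-1.400e+00) = 80.413133
converged: |Δa| < 1e-12 after 5 iterations
sag = a·(cosh(S/(2a)) − 1) = 80.413133·(cosh(1.219801) − 1) = 67.619481
T_max/T_min = cosh(S/(2a)) = 1.840901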